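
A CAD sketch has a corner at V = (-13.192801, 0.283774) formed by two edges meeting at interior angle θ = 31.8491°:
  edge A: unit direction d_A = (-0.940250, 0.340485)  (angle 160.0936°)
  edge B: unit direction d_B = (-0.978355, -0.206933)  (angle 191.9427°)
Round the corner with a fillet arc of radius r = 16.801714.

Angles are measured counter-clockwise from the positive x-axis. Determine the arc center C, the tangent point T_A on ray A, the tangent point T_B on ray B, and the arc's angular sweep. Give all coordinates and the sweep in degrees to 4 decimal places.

center=(-74.2821,4.5361) T_A=(-68.5614,20.3339) T_B=(-70.8053,-11.9019) sweep=148.1509

bisector direction at 176.0181° = (-0.997586,0.069440)
center distance |VC| = r/sin(θ/2) = 16.801714/sin(15.9245°) = 61.237146
C = V + |VC|·bis = (-74.2821,4.5361)
T_A = V + ((C−V)·d_A)·d_A = V + 58.8871·d_A = (-68.5614,20.3339)
T_B = V + ((C−V)·d_B)·d_B = V + 58.8871·d_B = (-70.8053,-11.9019)
sweep = 180° − θ = 148.1509°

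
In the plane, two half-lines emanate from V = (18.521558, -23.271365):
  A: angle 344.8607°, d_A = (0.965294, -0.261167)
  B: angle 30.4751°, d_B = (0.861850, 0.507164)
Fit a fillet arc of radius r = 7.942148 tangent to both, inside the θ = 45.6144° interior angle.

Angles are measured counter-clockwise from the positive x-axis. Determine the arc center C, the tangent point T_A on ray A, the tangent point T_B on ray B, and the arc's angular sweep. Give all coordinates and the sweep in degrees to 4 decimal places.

center=(38.8273,-20.5375) T_A=(36.7530,-28.2040) T_B=(34.7993,-13.6926) sweep=134.3856

bisector direction at 7.6679° = (0.991058,0.133431)
center distance |VC| = r/sin(θ/2) = 7.942148/sin(22.8072°) = 20.488917
C = V + |VC|·bis = (38.8273,-20.5375)
T_A = V + ((C−V)·d_A)·d_A = V + 18.8870·d_A = (36.7530,-28.2040)
T_B = V + ((C−V)·d_B)·d_B = V + 18.8870·d_B = (34.7993,-13.6926)
sweep = 180° − θ = 134.3856°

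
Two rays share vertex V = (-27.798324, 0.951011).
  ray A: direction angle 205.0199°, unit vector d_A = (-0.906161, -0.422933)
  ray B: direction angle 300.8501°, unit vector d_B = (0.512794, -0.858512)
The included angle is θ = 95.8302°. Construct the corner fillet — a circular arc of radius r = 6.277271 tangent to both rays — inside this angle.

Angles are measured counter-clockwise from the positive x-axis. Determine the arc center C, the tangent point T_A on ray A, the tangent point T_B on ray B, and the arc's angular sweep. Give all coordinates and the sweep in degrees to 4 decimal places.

bisector direction at 252.9350° = (-0.293456,-0.955972)
center distance |VC| = r/sin(θ/2) = 6.277271/sin(47.9151°) = 8.458196
C = V + |VC|·bis = (-30.2804,-7.1348)
T_A = V + ((C−V)·d_A)·d_A = V + 5.6689·d_A = (-32.9353,-1.4466)
T_B = V + ((C−V)·d_B)·d_B = V + 5.6689·d_B = (-24.8913,-3.9158)
sweep = 180° − θ = 84.1698°

center=(-30.2804,-7.1348) T_A=(-32.9353,-1.4466) T_B=(-24.8913,-3.9158) sweep=84.1698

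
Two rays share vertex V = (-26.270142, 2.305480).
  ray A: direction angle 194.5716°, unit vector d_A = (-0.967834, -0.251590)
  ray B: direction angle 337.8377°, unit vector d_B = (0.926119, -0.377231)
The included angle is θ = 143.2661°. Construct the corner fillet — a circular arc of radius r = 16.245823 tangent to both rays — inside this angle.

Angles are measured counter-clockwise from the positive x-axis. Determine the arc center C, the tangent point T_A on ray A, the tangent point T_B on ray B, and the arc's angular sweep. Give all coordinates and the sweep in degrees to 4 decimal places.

center=(-27.4032,-14.7748) T_A=(-31.4905,0.9484) T_B=(-21.2748,0.2707) sweep=36.7339

bisector direction at 266.2047° = (-0.066193,-0.997807)
center distance |VC| = r/sin(θ/2) = 16.245823/sin(71.6330°) = 17.117841
C = V + |VC|·bis = (-27.4032,-14.7748)
T_A = V + ((C−V)·d_A)·d_A = V + 5.3939·d_A = (-31.4905,0.9484)
T_B = V + ((C−V)·d_B)·d_B = V + 5.3939·d_B = (-21.2748,0.2707)
sweep = 180° − θ = 36.7339°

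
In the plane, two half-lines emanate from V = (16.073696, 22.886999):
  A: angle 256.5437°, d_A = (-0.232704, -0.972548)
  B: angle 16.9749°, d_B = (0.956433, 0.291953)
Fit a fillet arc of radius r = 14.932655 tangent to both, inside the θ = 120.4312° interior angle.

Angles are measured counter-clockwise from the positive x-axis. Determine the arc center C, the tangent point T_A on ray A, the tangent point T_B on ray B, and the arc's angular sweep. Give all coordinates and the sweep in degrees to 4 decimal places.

bisector direction at 316.7593° = (0.728482,-0.685065)
center distance |VC| = r/sin(θ/2) = 14.932655/sin(60.2156°) = 17.205487
C = V + |VC|·bis = (28.6076,11.1001)
T_A = V + ((C−V)·d_A)·d_A = V + 8.5466·d_A = (14.0849,14.5750)
T_B = V + ((C−V)·d_B)·d_B = V + 8.5466·d_B = (24.2480,25.3822)
sweep = 180° − θ = 59.5688°

center=(28.6076,11.1001) T_A=(14.0849,14.5750) T_B=(24.2480,25.3822) sweep=59.5688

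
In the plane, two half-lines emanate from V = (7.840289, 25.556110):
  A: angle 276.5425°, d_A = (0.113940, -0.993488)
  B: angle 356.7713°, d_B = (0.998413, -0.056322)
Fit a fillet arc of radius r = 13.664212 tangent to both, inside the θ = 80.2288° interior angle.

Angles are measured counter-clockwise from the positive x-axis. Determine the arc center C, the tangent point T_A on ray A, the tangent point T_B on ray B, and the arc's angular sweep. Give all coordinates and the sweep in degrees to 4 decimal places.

bisector direction at 316.6569° = (0.727257,-0.686366)
center distance |VC| = r/sin(θ/2) = 13.664212/sin(40.1144°) = 21.207319
C = V + |VC|·bis = (23.2635,11.0001)
T_A = V + ((C−V)·d_A)·d_A = V + 16.2185·d_A = (9.6882,9.4432)
T_B = V + ((C−V)·d_B)·d_B = V + 16.2185·d_B = (24.0330,24.6427)
sweep = 180° − θ = 99.7712°

center=(23.2635,11.0001) T_A=(9.6882,9.4432) T_B=(24.0330,24.6427) sweep=99.7712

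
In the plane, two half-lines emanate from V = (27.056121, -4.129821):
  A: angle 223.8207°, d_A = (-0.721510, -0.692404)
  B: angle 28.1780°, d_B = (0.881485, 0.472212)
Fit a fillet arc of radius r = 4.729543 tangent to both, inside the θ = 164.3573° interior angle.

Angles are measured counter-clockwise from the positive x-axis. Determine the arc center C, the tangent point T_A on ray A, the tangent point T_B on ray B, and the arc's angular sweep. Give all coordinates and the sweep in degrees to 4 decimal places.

center=(29.8621,-7.9921) T_A=(26.5874,-4.5796) T_B=(27.6288,-3.8230) sweep=15.6427

bisector direction at 305.9994° = (0.587776,-0.809024)
center distance |VC| = r/sin(θ/2) = 4.729543/sin(82.1787°) = 4.773954
C = V + |VC|·bis = (29.8621,-7.9921)
T_A = V + ((C−V)·d_A)·d_A = V + 0.6497·d_A = (26.5874,-4.5796)
T_B = V + ((C−V)·d_B)·d_B = V + 0.6497·d_B = (27.6288,-3.8230)
sweep = 180° − θ = 15.6427°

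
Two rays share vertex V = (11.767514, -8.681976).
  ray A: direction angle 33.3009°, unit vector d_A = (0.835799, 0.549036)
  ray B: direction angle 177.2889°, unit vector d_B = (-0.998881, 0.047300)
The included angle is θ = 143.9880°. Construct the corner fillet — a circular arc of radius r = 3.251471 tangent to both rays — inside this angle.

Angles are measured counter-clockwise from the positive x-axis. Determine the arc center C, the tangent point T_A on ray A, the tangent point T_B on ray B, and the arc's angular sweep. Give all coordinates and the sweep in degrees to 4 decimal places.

center=(10.8656,-5.3842) T_A=(12.6508,-8.1017) T_B=(10.7119,-8.6320) sweep=36.0120

bisector direction at 105.2949° = (-0.263787,0.964581)
center distance |VC| = r/sin(θ/2) = 3.251471/sin(71.9940°) = 3.418915
C = V + |VC|·bis = (10.8656,-5.3842)
T_A = V + ((C−V)·d_A)·d_A = V + 1.0568·d_A = (12.6508,-8.1017)
T_B = V + ((C−V)·d_B)·d_B = V + 1.0568·d_B = (10.7119,-8.6320)
sweep = 180° − θ = 36.0120°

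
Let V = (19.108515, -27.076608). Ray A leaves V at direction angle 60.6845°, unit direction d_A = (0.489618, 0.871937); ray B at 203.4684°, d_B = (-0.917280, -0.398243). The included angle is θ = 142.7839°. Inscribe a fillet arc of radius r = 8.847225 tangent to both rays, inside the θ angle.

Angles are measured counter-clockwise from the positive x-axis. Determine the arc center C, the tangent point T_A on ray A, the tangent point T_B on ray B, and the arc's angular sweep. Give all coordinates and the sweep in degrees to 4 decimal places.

bisector direction at 132.0764° = (-0.670122,0.742251)
center distance |VC| = r/sin(θ/2) = 8.847225/sin(71.3919°) = 9.335238
C = V + |VC|·bis = (12.8528,-20.1475)
T_A = V + ((C−V)·d_A)·d_A = V + 2.9788·d_A = (20.5670,-24.4793)
T_B = V + ((C−V)·d_B)·d_B = V + 2.9788·d_B = (16.3761,-28.2629)
sweep = 180° − θ = 37.2161°

center=(12.8528,-20.1475) T_A=(20.5670,-24.4793) T_B=(16.3761,-28.2629) sweep=37.2161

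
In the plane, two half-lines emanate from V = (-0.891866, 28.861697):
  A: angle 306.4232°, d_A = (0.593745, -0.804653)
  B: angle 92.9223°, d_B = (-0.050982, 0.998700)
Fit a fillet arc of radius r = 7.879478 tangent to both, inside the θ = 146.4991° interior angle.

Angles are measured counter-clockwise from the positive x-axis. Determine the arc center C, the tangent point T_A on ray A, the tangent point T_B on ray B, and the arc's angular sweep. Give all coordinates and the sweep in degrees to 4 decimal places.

bisector direction at 19.6728° = (0.941631,0.336647)
center distance |VC| = r/sin(θ/2) = 7.879478/sin(73.2495°) = 8.228626
C = V + |VC|·bis = (6.8565,31.6318)
T_A = V + ((C−V)·d_A)·d_A = V + 2.3715·d_A = (0.5162,26.9534)
T_B = V + ((C−V)·d_B)·d_B = V + 2.3715·d_B = (-1.0128,31.2301)
sweep = 180° − θ = 33.5009°

center=(6.8565,31.6318) T_A=(0.5162,26.9534) T_B=(-1.0128,31.2301) sweep=33.5009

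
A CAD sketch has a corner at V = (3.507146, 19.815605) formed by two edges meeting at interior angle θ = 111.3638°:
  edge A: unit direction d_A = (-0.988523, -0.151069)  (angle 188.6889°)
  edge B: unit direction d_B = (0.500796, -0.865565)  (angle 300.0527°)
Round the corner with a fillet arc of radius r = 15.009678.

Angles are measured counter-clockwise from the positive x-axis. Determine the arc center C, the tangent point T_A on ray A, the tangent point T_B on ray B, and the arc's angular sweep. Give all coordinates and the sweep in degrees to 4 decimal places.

bisector direction at 244.3708° = (-0.432545,-0.901612)
center distance |VC| = r/sin(θ/2) = 15.009678/sin(55.6819°) = 18.173278
C = V + |VC|·bis = (-4.3536,3.4304)
T_A = V + ((C−V)·d_A)·d_A = V + 10.2459·d_A = (-6.6211,18.2678)
T_B = V + ((C−V)·d_B)·d_B = V + 10.2459·d_B = (8.6382,10.9471)
sweep = 180° − θ = 68.6362°

center=(-4.3536,3.4304) T_A=(-6.6211,18.2678) T_B=(8.6382,10.9471) sweep=68.6362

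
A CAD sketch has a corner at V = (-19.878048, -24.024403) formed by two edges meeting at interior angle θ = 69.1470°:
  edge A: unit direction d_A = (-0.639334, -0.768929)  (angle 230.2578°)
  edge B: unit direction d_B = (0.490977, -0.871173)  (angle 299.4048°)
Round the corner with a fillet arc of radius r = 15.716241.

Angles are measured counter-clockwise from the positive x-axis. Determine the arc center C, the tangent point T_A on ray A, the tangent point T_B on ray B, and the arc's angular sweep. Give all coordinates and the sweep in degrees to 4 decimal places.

center=(-22.3731,-51.6074) T_A=(-34.4578,-41.5595) T_B=(-8.6815,-43.8911) sweep=110.8530

bisector direction at 264.8313° = (-0.090089,-0.995934)
center distance |VC| = r/sin(θ/2) = 15.716241/sin(34.5735°) = 27.695624
C = V + |VC|·bis = (-22.3731,-51.6074)
T_A = V + ((C−V)·d_A)·d_A = V + 22.8045·d_A = (-34.4578,-41.5595)
T_B = V + ((C−V)·d_B)·d_B = V + 22.8045·d_B = (-8.6815,-43.8911)
sweep = 180° − θ = 110.8530°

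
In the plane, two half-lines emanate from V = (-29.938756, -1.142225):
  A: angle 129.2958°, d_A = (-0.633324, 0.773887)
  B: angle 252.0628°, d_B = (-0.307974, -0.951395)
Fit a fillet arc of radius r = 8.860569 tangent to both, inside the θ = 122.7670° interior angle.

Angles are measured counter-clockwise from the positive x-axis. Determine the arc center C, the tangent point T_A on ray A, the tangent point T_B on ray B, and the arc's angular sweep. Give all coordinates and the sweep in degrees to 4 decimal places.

center=(-39.8575,-3.0127) T_A=(-33.0004,2.5989) T_B=(-31.4276,-5.7415) sweep=57.2330

bisector direction at 190.6793° = (-0.982680,-0.185312)
center distance |VC| = r/sin(θ/2) = 8.860569/sin(61.3835°) = 10.093545
C = V + |VC|·bis = (-39.8575,-3.0127)
T_A = V + ((C−V)·d_A)·d_A = V + 4.8342·d_A = (-33.0004,2.5989)
T_B = V + ((C−V)·d_B)·d_B = V + 4.8342·d_B = (-31.4276,-5.7415)
sweep = 180° − θ = 57.2330°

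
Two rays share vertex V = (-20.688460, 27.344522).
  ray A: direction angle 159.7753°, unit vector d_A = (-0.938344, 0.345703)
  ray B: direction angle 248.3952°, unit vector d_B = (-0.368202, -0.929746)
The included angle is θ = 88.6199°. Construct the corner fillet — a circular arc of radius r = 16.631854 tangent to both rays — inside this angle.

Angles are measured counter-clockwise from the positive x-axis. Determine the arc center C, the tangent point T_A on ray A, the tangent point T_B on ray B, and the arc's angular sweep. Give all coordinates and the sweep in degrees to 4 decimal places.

center=(-42.4251,17.6280) T_A=(-36.6754,33.2344) T_B=(-26.9617,11.5041) sweep=91.3801

bisector direction at 204.0853° = (-0.912939,-0.408095)
center distance |VC| = r/sin(θ/2) = 16.631854/sin(44.3100°) = 23.809466
C = V + |VC|·bis = (-42.4251,17.6280)
T_A = V + ((C−V)·d_A)·d_A = V + 17.0374·d_A = (-36.6754,33.2344)
T_B = V + ((C−V)·d_B)·d_B = V + 17.0374·d_B = (-26.9617,11.5041)
sweep = 180° − θ = 91.3801°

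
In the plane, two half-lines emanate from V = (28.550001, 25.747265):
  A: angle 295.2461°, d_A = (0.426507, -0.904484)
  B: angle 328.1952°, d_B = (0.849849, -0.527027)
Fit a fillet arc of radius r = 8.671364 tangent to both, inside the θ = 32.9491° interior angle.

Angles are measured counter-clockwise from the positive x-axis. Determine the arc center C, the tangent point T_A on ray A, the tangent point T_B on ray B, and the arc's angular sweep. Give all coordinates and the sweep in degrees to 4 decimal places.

bisector direction at 311.7207° = (0.665499,-0.746398)
center distance |VC| = r/sin(θ/2) = 8.671364/sin(16.4746°) = 30.577177
C = V + |VC|·bis = (48.8991,2.9245)
T_A = V + ((C−V)·d_A)·d_A = V + 29.3219·d_A = (41.0560,-0.7739)
T_B = V + ((C−V)·d_B)·d_B = V + 29.3219·d_B = (53.4691,10.2939)
sweep = 180° − θ = 147.0509°

center=(48.8991,2.9245) T_A=(41.0560,-0.7739) T_B=(53.4691,10.2939) sweep=147.0509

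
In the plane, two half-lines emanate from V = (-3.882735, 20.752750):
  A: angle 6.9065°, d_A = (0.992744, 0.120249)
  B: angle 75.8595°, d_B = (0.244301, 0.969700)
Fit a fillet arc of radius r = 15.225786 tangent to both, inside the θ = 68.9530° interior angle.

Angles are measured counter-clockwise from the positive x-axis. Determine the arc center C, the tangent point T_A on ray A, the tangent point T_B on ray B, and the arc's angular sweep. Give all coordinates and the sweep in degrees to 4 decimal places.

bisector direction at 41.3830° = (0.750307,0.661089)
center distance |VC| = r/sin(θ/2) = 15.225786/sin(34.4765°) = 26.897442
C = V + |VC|·bis = (16.2986,38.5344)
T_A = V + ((C−V)·d_A)·d_A = V + 22.1731·d_A = (18.1295,23.4191)
T_B = V + ((C−V)·d_B)·d_B = V + 22.1731·d_B = (1.5342,42.2540)
sweep = 180° − θ = 111.0470°

center=(16.2986,38.5344) T_A=(18.1295,23.4191) T_B=(1.5342,42.2540) sweep=111.0470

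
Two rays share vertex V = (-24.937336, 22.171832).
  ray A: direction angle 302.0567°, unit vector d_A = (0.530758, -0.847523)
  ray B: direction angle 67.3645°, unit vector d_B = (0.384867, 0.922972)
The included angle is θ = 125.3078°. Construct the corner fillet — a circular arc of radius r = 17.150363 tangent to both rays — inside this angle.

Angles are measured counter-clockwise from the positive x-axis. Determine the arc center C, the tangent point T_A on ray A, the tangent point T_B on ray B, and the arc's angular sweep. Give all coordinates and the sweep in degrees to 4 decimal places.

center=(-5.6945,23.7575) T_A=(-20.2298,14.6548) T_B=(-21.5238,30.3581) sweep=54.6922

bisector direction at 4.7106° = (0.996622,0.082123)
center distance |VC| = r/sin(θ/2) = 17.150363/sin(62.6539°) = 19.308081
C = V + |VC|·bis = (-5.6945,23.7575)
T_A = V + ((C−V)·d_A)·d_A = V + 8.8694·d_A = (-20.2298,14.6548)
T_B = V + ((C−V)·d_B)·d_B = V + 8.8694·d_B = (-21.5238,30.3581)
sweep = 180° − θ = 54.6922°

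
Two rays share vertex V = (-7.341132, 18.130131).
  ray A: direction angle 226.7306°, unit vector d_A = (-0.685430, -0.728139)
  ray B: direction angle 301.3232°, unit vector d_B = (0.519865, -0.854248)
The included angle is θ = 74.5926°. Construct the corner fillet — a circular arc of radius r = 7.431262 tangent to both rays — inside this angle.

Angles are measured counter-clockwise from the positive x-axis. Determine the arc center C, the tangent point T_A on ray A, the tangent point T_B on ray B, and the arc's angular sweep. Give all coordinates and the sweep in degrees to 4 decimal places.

center=(-8.6174,5.9326) T_A=(-14.0283,11.0262) T_B=(-2.2692,9.7959) sweep=105.4074

bisector direction at 264.0269° = (-0.104062,-0.994571)
center distance |VC| = r/sin(θ/2) = 7.431262/sin(37.2963°) = 12.264083
C = V + |VC|·bis = (-8.6174,5.9326)
T_A = V + ((C−V)·d_A)·d_A = V + 9.7562·d_A = (-14.0283,11.0262)
T_B = V + ((C−V)·d_B)·d_B = V + 9.7562·d_B = (-2.2692,9.7959)
sweep = 180° − θ = 105.4074°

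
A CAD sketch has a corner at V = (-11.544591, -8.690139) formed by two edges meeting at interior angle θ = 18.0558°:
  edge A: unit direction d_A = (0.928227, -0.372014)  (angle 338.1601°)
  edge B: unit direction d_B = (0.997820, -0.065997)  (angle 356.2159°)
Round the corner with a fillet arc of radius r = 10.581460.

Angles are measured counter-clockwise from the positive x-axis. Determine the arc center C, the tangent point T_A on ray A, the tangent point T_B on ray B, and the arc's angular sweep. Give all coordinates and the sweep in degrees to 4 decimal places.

bisector direction at 347.1880° = (0.975103,-0.221753)
center distance |VC| = r/sin(θ/2) = 10.581460/sin(9.0279°) = 67.434172
C = V + |VC|·bis = (54.2107,-23.6439)
T_A = V + ((C−V)·d_A)·d_A = V + 66.5988·d_A = (50.2742,-33.4658)
T_B = V + ((C−V)·d_B)·d_B = V + 66.5988·d_B = (54.9090,-13.0855)
sweep = 180° − θ = 161.9442°

center=(54.2107,-23.6439) T_A=(50.2742,-33.4658) T_B=(54.9090,-13.0855) sweep=161.9442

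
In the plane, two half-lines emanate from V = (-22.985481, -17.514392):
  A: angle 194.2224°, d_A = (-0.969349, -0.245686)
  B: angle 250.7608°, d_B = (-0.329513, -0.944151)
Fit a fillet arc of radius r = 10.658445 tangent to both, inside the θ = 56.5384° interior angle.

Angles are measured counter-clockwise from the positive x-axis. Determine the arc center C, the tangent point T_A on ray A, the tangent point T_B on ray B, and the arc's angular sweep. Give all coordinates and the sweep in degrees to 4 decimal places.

center=(-39.5797,-32.7158) T_A=(-42.1984,-22.3840) T_B=(-29.5166,-36.2278) sweep=123.4616

bisector direction at 222.4916° = (-0.737376,-0.675482)
center distance |VC| = r/sin(θ/2) = 10.658445/sin(28.2692°) = 22.504458
C = V + |VC|·bis = (-39.5797,-32.7158)
T_A = V + ((C−V)·d_A)·d_A = V + 19.8204·d_A = (-42.1984,-22.3840)
T_B = V + ((C−V)·d_B)·d_B = V + 19.8204·d_B = (-29.5166,-36.2278)
sweep = 180° − θ = 123.4616°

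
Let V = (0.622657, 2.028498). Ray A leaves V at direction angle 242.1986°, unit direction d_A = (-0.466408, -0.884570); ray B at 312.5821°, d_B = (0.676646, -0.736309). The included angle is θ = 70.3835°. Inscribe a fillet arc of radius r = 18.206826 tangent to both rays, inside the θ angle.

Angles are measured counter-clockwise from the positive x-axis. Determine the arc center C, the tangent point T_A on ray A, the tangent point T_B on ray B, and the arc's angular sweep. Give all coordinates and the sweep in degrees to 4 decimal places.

bisector direction at 277.3904° = (0.128629,-0.991693)
center distance |VC| = r/sin(θ/2) = 18.206826/sin(35.1917°) = 31.591815
C = V + |VC|·bis = (4.6863,-29.3009)
T_A = V + ((C−V)·d_A)·d_A = V + 25.8177·d_A = (-11.4189,-20.8091)
T_B = V + ((C−V)·d_B)·d_B = V + 25.8177·d_B = (18.0921,-16.9813)
sweep = 180° − θ = 109.6165°

center=(4.6863,-29.3009) T_A=(-11.4189,-20.8091) T_B=(18.0921,-16.9813) sweep=109.6165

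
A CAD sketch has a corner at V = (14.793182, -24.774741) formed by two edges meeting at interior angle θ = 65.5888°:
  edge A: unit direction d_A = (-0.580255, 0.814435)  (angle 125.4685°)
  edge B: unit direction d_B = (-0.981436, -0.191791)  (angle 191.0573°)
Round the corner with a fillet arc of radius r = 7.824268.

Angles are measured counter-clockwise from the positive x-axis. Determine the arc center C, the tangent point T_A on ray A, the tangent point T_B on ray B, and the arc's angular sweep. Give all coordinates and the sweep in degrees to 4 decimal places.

bisector direction at 158.2629° = (-0.928893,0.370348)
center distance |VC| = r/sin(θ/2) = 7.824268/sin(32.7944°) = 14.445886
C = V + |VC|·bis = (1.3745,-19.4247)
T_A = V + ((C−V)·d_A)·d_A = V + 12.1435·d_A = (7.7469,-14.8847)
T_B = V + ((C−V)·d_B)·d_B = V + 12.1435·d_B = (2.8751,-27.1037)
sweep = 180° − θ = 114.4112°

center=(1.3745,-19.4247) T_A=(7.7469,-14.8847) T_B=(2.8751,-27.1037) sweep=114.4112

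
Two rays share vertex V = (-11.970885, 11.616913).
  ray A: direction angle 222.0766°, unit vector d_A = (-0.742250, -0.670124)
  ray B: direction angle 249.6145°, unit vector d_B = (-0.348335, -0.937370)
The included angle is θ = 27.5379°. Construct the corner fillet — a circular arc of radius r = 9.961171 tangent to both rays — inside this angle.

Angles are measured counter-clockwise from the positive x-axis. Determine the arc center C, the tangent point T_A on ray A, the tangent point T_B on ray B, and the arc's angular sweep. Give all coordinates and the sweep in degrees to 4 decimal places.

bisector direction at 235.8456° = (-0.561426,-0.827527)
center distance |VC| = r/sin(θ/2) = 9.961171/sin(13.7690°) = 41.852404
C = V + |VC|·bis = (-35.4679,-23.0171)
T_A = V + ((C−V)·d_A)·d_A = V + 40.6497·d_A = (-42.1431,-15.6234)
T_B = V + ((C−V)·d_B)·d_B = V + 40.6497·d_B = (-26.1306,-26.4869)
sweep = 180° − θ = 152.4621°

center=(-35.4679,-23.0171) T_A=(-42.1431,-15.6234) T_B=(-26.1306,-26.4869) sweep=152.4621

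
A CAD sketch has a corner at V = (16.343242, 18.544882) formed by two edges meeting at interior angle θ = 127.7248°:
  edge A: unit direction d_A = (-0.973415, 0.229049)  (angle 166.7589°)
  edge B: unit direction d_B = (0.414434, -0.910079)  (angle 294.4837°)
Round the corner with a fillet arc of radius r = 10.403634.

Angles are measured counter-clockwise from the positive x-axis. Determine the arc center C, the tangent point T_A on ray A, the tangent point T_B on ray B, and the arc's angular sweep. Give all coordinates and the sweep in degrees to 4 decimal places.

bisector direction at 230.6213° = (-0.634443,-0.772969)
center distance |VC| = r/sin(θ/2) = 10.403634/sin(63.8624°) = 11.588711
C = V + |VC|·bis = (8.9909,9.5872)
T_A = V + ((C−V)·d_A)·d_A = V + 5.1052·d_A = (11.3738,19.7142)
T_B = V + ((C−V)·d_B)·d_B = V + 5.1052·d_B = (18.4590,13.8988)
sweep = 180° − θ = 52.2752°

center=(8.9909,9.5872) T_A=(11.3738,19.7142) T_B=(18.4590,13.8988) sweep=52.2752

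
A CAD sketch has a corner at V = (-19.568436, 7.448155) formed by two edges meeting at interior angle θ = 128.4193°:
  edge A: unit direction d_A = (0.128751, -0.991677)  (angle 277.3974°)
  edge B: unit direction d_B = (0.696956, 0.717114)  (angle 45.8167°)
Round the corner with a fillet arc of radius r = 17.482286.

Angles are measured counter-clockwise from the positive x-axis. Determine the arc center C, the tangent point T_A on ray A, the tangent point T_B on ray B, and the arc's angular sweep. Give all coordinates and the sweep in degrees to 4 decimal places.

bisector direction at 341.6071° = (0.948915,-0.315532)
center distance |VC| = r/sin(θ/2) = 17.482286/sin(64.2096°) = 19.416304
C = V + |VC|·bis = (-1.1440,1.3217)
T_A = V + ((C−V)·d_A)·d_A = V + 8.4476·d_A = (-18.4808,-0.9292)
T_B = V + ((C−V)·d_B)·d_B = V + 8.4476·d_B = (-13.6808,13.5061)
sweep = 180° − θ = 51.5807°

center=(-1.1440,1.3217) T_A=(-18.4808,-0.9292) T_B=(-13.6808,13.5061) sweep=51.5807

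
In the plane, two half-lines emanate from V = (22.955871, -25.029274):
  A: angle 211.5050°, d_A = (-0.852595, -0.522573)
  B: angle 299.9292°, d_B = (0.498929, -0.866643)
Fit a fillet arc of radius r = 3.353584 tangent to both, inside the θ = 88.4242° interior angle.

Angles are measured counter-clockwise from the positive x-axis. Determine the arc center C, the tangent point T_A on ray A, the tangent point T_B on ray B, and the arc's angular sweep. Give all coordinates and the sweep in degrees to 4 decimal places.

bisector direction at 255.7171° = (-0.246710,-0.969089)
center distance |VC| = r/sin(θ/2) = 3.353584/sin(44.2121°) = 4.809271
C = V + |VC|·bis = (21.7694,-29.6899)
T_A = V + ((C−V)·d_A)·d_A = V + 3.4471·d_A = (20.0169,-26.8306)
T_B = V + ((C−V)·d_B)·d_B = V + 3.4471·d_B = (24.6757,-28.0167)
sweep = 180° − θ = 91.5758°

center=(21.7694,-29.6899) T_A=(20.0169,-26.8306) T_B=(24.6757,-28.0167) sweep=91.5758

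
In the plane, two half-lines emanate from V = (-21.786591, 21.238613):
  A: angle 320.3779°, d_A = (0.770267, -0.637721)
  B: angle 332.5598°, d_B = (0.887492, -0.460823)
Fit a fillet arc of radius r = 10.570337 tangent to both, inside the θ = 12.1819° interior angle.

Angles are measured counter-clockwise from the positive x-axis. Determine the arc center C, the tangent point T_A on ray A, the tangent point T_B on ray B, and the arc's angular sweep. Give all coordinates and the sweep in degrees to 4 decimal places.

center=(61.2549,-33.7903) T_A=(54.5139,-41.9323) T_B=(66.1259,-24.4092) sweep=167.8181

bisector direction at 326.4689° = (0.833586,-0.552390)
center distance |VC| = r/sin(θ/2) = 10.570337/sin(6.0910°) = 99.619590
C = V + |VC|·bis = (61.2549,-33.7903)
T_A = V + ((C−V)·d_A)·d_A = V + 99.0572·d_A = (54.5139,-41.9323)
T_B = V + ((C−V)·d_B)·d_B = V + 99.0572·d_B = (66.1259,-24.4092)
sweep = 180° − θ = 167.8181°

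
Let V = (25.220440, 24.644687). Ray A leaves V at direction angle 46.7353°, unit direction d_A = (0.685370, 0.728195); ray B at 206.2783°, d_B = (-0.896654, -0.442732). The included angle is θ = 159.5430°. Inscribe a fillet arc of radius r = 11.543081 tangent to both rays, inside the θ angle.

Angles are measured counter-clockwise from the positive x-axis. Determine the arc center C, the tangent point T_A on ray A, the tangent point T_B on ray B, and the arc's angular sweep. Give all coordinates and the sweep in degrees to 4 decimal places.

center=(18.2424,34.0727) T_A=(26.6480,26.1614) T_B=(23.3528,23.7225) sweep=20.4570

bisector direction at 126.5068° = (-0.594918,0.803786)
center distance |VC| = r/sin(θ/2) = 11.543081/sin(79.7715°) = 11.729493
C = V + |VC|·bis = (18.2424,34.0727)
T_A = V + ((C−V)·d_A)·d_A = V + 2.0829·d_A = (26.6480,26.1614)
T_B = V + ((C−V)·d_B)·d_B = V + 2.0829·d_B = (23.3528,23.7225)
sweep = 180° − θ = 20.4570°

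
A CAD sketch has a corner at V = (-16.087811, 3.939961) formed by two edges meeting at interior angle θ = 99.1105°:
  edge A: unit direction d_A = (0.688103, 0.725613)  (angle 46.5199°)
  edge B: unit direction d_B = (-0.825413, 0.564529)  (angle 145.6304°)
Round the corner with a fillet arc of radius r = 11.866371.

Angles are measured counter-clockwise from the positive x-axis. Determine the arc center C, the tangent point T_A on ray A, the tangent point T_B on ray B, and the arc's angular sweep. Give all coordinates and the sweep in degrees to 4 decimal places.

bisector direction at 96.0751° = (-0.105833,0.994384)
center distance |VC| = r/sin(θ/2) = 11.866371/sin(49.5553°) = 15.592476
C = V + |VC|·bis = (-17.7380,19.4449)
T_A = V + ((C−V)·d_A)·d_A = V + 10.1151·d_A = (-9.1276,11.2796)
T_B = V + ((C−V)·d_B)·d_B = V + 10.1151·d_B = (-24.4369,9.6502)
sweep = 180° − θ = 80.8895°

center=(-17.7380,19.4449) T_A=(-9.1276,11.2796) T_B=(-24.4369,9.6502) sweep=80.8895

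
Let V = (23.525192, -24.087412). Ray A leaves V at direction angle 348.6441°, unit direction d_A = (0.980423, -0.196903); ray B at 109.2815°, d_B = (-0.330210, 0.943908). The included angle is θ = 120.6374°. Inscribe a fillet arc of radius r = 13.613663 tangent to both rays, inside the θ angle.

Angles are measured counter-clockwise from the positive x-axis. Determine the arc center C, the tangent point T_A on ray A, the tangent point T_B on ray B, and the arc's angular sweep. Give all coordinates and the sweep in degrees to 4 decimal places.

bisector direction at 48.9628° = (0.656549,0.754283)
center distance |VC| = r/sin(θ/2) = 13.613663/sin(60.3187°) = 15.669625
C = V + |VC|·bis = (33.8131,-12.2681)
T_A = V + ((C−V)·d_A)·d_A = V + 7.7592·d_A = (31.1325,-25.6152)
T_B = V + ((C−V)·d_B)·d_B = V + 7.7592·d_B = (20.9630,-16.7634)
sweep = 180° − θ = 59.3626°

center=(33.8131,-12.2681) T_A=(31.1325,-25.6152) T_B=(20.9630,-16.7634) sweep=59.3626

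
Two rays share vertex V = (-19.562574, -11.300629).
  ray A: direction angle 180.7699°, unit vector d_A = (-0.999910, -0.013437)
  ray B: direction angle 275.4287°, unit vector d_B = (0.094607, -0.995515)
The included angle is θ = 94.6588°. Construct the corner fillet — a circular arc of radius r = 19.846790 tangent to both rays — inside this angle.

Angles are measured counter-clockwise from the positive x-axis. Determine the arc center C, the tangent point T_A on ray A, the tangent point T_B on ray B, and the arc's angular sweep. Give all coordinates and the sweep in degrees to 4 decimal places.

bisector direction at 228.0993° = (-0.667842,-0.744303)
center distance |VC| = r/sin(θ/2) = 19.846790/sin(47.3294°) = 26.992796
C = V + |VC|·bis = (-37.5895,-31.3915)
T_A = V + ((C−V)·d_A)·d_A = V + 18.2952·d_A = (-37.8562,-11.5465)
T_B = V + ((C−V)·d_B)·d_B = V + 18.2952·d_B = (-17.8317,-29.5138)
sweep = 180° − θ = 85.3412°

center=(-37.5895,-31.3915) T_A=(-37.8562,-11.5465) T_B=(-17.8317,-29.5138) sweep=85.3412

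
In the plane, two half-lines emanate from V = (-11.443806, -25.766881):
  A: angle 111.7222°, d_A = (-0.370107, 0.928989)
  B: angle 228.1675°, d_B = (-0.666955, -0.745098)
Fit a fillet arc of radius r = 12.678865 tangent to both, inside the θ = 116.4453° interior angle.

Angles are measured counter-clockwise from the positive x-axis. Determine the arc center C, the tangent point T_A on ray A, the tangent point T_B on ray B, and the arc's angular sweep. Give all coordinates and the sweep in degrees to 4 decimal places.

center=(-26.1293,-23.1629) T_A=(-14.3507,-18.4703) T_B=(-16.6823,-31.6191) sweep=63.5547

bisector direction at 169.9449° = (-0.984640,0.174596)
center distance |VC| = r/sin(θ/2) = 12.678865/sin(58.2227°) = 14.914541
C = V + |VC|·bis = (-26.1293,-23.1629)
T_A = V + ((C−V)·d_A)·d_A = V + 7.8543·d_A = (-14.3507,-18.4703)
T_B = V + ((C−V)·d_B)·d_B = V + 7.8543·d_B = (-16.6823,-31.6191)
sweep = 180° − θ = 63.5547°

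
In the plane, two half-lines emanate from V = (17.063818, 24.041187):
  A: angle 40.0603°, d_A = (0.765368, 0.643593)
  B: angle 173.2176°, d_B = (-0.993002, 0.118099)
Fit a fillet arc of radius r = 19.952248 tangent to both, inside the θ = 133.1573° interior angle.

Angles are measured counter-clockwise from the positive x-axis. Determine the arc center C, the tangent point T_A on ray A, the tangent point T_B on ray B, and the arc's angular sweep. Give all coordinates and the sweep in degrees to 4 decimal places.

center=(10.8377,44.8745) T_A=(23.6788,29.6037) T_B=(8.4814,25.0619) sweep=46.8427

bisector direction at 106.6390° = (-0.286340,0.958128)
center distance |VC| = r/sin(θ/2) = 19.952248/sin(66.5786°) = 21.743794
C = V + |VC|·bis = (10.8377,44.8745)
T_A = V + ((C−V)·d_A)·d_A = V + 8.6429·d_A = (23.6788,29.6037)
T_B = V + ((C−V)·d_B)·d_B = V + 8.6429·d_B = (8.4814,25.0619)
sweep = 180° − θ = 46.8427°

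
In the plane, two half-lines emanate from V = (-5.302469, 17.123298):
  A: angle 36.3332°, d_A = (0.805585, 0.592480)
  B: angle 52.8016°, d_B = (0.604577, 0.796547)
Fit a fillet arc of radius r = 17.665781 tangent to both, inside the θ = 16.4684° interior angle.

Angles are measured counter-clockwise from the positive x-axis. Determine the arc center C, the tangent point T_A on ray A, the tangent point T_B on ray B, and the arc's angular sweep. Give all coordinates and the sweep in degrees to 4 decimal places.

center=(82.5734,103.6821) T_A=(93.0400,89.4508) T_B=(68.5017,114.3624) sweep=163.5316

bisector direction at 44.5674° = (0.712425,0.701748)
center distance |VC| = r/sin(θ/2) = 17.665781/sin(8.2342°) = 123.347416
C = V + |VC|·bis = (82.5734,103.6821)
T_A = V + ((C−V)·d_A)·d_A = V + 122.0758·d_A = (93.0400,89.4508)
T_B = V + ((C−V)·d_B)·d_B = V + 122.0758·d_B = (68.5017,114.3624)
sweep = 180° − θ = 163.5316°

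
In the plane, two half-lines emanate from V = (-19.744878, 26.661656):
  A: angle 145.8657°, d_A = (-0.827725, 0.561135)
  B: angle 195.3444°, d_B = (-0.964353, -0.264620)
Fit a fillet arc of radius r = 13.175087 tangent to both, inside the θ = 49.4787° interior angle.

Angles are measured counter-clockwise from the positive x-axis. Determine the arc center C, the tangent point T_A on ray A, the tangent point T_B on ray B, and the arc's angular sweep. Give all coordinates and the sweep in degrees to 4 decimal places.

center=(-50.8050,31.8008) T_A=(-43.4120,42.7062) T_B=(-47.3186,19.0954) sweep=130.5213

bisector direction at 170.6051° = (-0.986587,0.163239)
center distance |VC| = r/sin(θ/2) = 13.175087/sin(24.7394°) = 31.482372
C = V + |VC|·bis = (-50.8050,31.8008)
T_A = V + ((C−V)·d_A)·d_A = V + 28.5930·d_A = (-43.4120,42.7062)
T_B = V + ((C−V)·d_B)·d_B = V + 28.5930·d_B = (-47.3186,19.0954)
sweep = 180° − θ = 130.5213°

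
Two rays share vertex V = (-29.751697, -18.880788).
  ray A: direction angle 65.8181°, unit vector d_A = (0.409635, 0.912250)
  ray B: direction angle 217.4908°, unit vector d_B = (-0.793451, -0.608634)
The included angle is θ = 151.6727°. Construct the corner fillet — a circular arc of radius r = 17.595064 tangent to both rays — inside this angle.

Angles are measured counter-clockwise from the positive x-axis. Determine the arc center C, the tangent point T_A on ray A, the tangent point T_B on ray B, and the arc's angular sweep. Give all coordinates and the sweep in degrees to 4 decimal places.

center=(-43.9839,-7.6225) T_A=(-27.9328,-14.8301) T_B=(-33.2749,-21.5833) sweep=28.3273

bisector direction at 141.6544° = (-0.784283,0.620403)
center distance |VC| = r/sin(θ/2) = 17.595064/sin(75.8363°) = 18.146710
C = V + |VC|·bis = (-43.9839,-7.6225)
T_A = V + ((C−V)·d_A)·d_A = V + 4.4404·d_A = (-27.9328,-14.8301)
T_B = V + ((C−V)·d_B)·d_B = V + 4.4404·d_B = (-33.2749,-21.5833)
sweep = 180° − θ = 28.3273°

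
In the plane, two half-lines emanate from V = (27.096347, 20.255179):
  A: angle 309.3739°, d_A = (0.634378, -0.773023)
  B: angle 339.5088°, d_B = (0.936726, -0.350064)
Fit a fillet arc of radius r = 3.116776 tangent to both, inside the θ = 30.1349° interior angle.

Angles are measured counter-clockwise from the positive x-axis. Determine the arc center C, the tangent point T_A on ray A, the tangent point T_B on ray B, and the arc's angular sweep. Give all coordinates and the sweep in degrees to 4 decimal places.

bisector direction at 324.4413° = (0.813521,-0.581536)
center distance |VC| = r/sin(θ/2) = 3.116776/sin(15.0674°) = 11.989630
C = V + |VC|·bis = (36.8502,13.2828)
T_A = V + ((C−V)·d_A)·d_A = V + 11.5774·d_A = (34.4408,11.3056)
T_B = V + ((C−V)·d_B)·d_B = V + 11.5774·d_B = (37.9412,16.2023)
sweep = 180° − θ = 149.8651°

center=(36.8502,13.2828) T_A=(34.4408,11.3056) T_B=(37.9412,16.2023) sweep=149.8651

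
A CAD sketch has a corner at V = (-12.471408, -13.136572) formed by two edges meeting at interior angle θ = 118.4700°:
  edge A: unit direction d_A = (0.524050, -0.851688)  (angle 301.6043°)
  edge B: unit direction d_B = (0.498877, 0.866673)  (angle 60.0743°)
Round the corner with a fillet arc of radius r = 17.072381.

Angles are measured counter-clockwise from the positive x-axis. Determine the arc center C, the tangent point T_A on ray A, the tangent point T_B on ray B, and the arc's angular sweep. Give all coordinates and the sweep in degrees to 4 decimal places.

center=(7.3949,-12.8455) T_A=(-7.1455,-21.7923) T_B=(-7.4013,-4.3285) sweep=61.5300

bisector direction at 0.8393° = (0.999893,0.014648)
center distance |VC| = r/sin(θ/2) = 17.072381/sin(59.2350°) = 19.868413
C = V + |VC|·bis = (7.3949,-12.8455)
T_A = V + ((C−V)·d_A)·d_A = V + 10.1631·d_A = (-7.1455,-21.7923)
T_B = V + ((C−V)·d_B)·d_B = V + 10.1631·d_B = (-7.4013,-4.3285)
sweep = 180° − θ = 61.5300°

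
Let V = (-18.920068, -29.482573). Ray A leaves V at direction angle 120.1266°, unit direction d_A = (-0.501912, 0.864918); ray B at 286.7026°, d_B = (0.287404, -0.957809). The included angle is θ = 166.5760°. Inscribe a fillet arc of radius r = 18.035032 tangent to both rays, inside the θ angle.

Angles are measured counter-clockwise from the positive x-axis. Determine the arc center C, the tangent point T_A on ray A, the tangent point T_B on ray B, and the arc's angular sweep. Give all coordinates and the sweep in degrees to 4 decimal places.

center=(-35.5842,-36.6988) T_A=(-19.9854,-27.6468) T_B=(-18.3101,-31.5155) sweep=13.4240

bisector direction at 203.4146° = (-0.917653,-0.397382)
center distance |VC| = r/sin(θ/2) = 18.035032/sin(83.2880°) = 18.159494
C = V + |VC|·bis = (-35.5842,-36.6988)
T_A = V + ((C−V)·d_A)·d_A = V + 2.1225·d_A = (-19.9854,-27.6468)
T_B = V + ((C−V)·d_B)·d_B = V + 2.1225·d_B = (-18.3101,-31.5155)
sweep = 180° − θ = 13.4240°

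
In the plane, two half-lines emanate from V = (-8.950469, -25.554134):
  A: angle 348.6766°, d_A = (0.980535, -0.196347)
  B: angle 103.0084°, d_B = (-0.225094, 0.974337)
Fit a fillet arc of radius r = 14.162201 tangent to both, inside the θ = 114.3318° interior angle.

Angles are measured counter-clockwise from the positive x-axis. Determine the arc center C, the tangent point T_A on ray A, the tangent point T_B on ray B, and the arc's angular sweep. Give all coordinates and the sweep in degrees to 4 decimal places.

bisector direction at 45.8425° = (0.696633,0.717428)
center distance |VC| = r/sin(θ/2) = 14.162201/sin(57.1659°) = 16.854866
C = V + |VC|·bis = (2.7912,-13.4620)
T_A = V + ((C−V)·d_A)·d_A = V + 9.1388·d_A = (0.0105,-27.3485)
T_B = V + ((C−V)·d_B)·d_B = V + 9.1388·d_B = (-11.0076,-16.6498)
sweep = 180° − θ = 65.6682°

center=(2.7912,-13.4620) T_A=(0.0105,-27.3485) T_B=(-11.0076,-16.6498) sweep=65.6682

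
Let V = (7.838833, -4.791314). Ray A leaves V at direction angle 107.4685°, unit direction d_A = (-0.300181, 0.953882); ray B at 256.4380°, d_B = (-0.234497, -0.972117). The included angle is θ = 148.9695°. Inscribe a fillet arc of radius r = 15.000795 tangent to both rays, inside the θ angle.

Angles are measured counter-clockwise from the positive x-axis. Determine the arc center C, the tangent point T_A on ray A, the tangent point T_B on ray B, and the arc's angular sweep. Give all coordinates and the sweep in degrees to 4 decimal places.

bisector direction at 181.9532° = (-0.999419,-0.034084)
center distance |VC| = r/sin(θ/2) = 15.000795/sin(74.4848°) = 15.568108
C = V + |VC|·bis = (-7.7202,-5.3219)
T_A = V + ((C−V)·d_A)·d_A = V + 4.1644·d_A = (6.5888,-0.8190)
T_B = V + ((C−V)·d_B)·d_B = V + 4.1644·d_B = (6.8623,-8.8396)
sweep = 180° − θ = 31.0305°

center=(-7.7202,-5.3219) T_A=(6.5888,-0.8190) T_B=(6.8623,-8.8396) sweep=31.0305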